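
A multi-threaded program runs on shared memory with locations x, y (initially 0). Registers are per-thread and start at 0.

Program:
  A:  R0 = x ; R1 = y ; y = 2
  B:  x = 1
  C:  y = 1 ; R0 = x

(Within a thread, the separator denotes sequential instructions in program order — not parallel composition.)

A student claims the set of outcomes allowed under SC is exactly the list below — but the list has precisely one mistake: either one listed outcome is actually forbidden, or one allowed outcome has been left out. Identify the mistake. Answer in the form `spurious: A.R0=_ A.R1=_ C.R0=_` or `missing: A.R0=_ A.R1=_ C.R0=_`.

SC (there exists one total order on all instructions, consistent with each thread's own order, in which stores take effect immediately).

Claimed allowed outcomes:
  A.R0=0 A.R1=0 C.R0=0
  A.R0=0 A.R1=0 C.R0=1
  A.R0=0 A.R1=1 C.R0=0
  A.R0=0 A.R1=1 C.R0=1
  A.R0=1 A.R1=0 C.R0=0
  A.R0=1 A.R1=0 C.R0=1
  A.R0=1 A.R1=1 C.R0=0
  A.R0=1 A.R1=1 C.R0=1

outcome vector order: (A.R0,A.R1,C.R0)
SC (7): 0/0/0 0/0/1 0/1/0 0/1/1 1/0/1 1/1/0 1/1/1
claimed∖SC = {1/0/0}

spurious: A.R0=1 A.R1=0 C.R0=0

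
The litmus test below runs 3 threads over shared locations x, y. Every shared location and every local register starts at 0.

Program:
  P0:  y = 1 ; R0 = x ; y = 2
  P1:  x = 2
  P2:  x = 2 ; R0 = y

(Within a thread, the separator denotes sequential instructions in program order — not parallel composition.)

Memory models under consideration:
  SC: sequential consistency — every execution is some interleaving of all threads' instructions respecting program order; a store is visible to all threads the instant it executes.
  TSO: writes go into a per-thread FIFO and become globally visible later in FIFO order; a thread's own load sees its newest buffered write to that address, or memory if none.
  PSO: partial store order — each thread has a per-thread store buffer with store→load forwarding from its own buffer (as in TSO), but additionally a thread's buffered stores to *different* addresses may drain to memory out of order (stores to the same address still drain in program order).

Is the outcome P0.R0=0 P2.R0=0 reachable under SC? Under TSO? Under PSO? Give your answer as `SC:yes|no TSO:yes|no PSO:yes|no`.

outcome vector order: (P0.R0,P2.R0)
SC: 5 outcomes — {(0,1); (0,2); (2,0); (2,1); (2,2)}
TSO: 6 outcomes — {(0,0); (0,1); (0,2); (2,0); (2,1); (2,2)}
PSO: 6 outcomes — {(0,0); (0,1); (0,2); (2,0); (2,1); (2,2)}
target (0,0) ∈ {TSO,PSO}

SC:no TSO:yes PSO:yes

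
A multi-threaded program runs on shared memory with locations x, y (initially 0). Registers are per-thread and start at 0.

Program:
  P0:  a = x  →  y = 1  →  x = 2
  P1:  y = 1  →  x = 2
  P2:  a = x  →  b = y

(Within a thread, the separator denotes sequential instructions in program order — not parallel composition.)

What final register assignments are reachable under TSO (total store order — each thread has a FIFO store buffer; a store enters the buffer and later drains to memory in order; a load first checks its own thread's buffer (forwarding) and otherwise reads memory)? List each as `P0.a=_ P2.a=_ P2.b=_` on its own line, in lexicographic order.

outcome vector order: (P0.a,P2.a,P2.b)
|TSO outcomes| = 6

P0.a=0 P2.a=0 P2.b=0
P0.a=0 P2.a=0 P2.b=1
P0.a=0 P2.a=2 P2.b=1
P0.a=2 P2.a=0 P2.b=0
P0.a=2 P2.a=0 P2.b=1
P0.a=2 P2.a=2 P2.b=1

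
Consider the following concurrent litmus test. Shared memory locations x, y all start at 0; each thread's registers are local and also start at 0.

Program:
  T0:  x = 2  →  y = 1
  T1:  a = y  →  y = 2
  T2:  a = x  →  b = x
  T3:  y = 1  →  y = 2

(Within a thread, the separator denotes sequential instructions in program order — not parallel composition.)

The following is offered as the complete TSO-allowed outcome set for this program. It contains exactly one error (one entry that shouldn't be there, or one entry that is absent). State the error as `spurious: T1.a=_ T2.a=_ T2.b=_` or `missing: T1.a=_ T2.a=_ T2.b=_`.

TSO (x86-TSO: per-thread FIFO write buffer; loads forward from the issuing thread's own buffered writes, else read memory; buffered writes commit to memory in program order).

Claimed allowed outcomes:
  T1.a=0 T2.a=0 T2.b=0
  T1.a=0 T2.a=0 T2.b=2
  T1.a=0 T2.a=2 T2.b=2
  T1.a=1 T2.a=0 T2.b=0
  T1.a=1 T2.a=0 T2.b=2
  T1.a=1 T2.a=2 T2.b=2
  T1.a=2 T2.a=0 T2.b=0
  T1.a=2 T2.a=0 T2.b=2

missing: T1.a=2 T2.a=2 T2.b=2

outcome vector order: (T1.a,T2.a,T2.b)
[TSO] allowed = {<0 0 0>, <0 0 2>, <0 2 2>, <1 0 0>, <1 0 2>, <1 2 2>, <2 0 0>, <2 0 2>, <2 2 2>}
TSO∖claimed = {<2 2 2>}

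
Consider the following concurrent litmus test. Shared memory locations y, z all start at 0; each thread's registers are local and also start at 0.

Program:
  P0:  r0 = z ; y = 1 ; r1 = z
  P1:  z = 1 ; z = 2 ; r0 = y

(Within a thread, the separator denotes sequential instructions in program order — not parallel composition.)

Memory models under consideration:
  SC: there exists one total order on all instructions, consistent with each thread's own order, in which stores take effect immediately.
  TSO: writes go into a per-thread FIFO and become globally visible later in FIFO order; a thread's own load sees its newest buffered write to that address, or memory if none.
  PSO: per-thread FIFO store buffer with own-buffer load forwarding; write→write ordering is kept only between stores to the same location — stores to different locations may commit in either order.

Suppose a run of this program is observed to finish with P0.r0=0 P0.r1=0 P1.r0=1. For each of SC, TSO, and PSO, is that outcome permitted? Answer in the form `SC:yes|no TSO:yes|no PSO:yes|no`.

outcome vector order: (P0.r0,P0.r1,P1.r0)
[SC] allowed = {(0,0,1), (0,1,1), (0,2,0), (0,2,1), (1,1,1), (1,2,0), (1,2,1), (2,2,0), (2,2,1)}
[TSO] allowed = {(0,0,0), (0,0,1), (0,1,0), (0,1,1), (0,2,0), (0,2,1), (1,1,0), (1,1,1), (1,2,0), (1,2,1), (2,2,0), (2,2,1)}
[PSO] allowed = {(0,0,0), (0,0,1), (0,1,0), (0,1,1), (0,2,0), (0,2,1), (1,1,0), (1,1,1), (1,2,0), (1,2,1), (2,2,0), (2,2,1)}
target (0,0,1) ∈ {SC,TSO,PSO}

SC:yes TSO:yes PSO:yes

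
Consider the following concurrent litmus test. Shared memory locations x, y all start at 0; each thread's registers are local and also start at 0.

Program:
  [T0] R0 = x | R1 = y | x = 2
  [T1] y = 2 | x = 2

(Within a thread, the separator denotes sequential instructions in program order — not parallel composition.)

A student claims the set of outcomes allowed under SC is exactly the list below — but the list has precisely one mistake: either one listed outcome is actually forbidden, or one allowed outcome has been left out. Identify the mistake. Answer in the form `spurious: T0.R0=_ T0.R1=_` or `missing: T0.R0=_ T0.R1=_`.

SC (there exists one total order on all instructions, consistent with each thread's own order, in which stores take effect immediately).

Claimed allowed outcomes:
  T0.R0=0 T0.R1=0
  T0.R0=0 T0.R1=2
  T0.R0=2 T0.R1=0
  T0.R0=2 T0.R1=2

outcome vector order: (T0.R0,T0.R1)
SC (3): 00; 02; 22
claimed∖SC = {20}

spurious: T0.R0=2 T0.R1=0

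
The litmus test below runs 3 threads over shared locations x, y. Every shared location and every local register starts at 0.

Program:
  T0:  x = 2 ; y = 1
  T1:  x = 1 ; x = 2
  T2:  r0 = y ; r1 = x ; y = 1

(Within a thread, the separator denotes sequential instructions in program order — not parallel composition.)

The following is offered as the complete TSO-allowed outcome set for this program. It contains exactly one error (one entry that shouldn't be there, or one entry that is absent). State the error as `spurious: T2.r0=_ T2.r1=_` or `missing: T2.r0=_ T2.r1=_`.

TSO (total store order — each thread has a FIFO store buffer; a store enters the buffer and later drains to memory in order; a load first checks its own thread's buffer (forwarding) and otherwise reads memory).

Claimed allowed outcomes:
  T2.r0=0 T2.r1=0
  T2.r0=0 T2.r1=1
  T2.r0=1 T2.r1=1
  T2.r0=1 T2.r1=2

missing: T2.r0=0 T2.r1=2

outcome vector order: (T2.r0,T2.r1)
TSO (5): 0/0; 0/1; 0/2; 1/1; 1/2
TSO∖claimed = {0/2}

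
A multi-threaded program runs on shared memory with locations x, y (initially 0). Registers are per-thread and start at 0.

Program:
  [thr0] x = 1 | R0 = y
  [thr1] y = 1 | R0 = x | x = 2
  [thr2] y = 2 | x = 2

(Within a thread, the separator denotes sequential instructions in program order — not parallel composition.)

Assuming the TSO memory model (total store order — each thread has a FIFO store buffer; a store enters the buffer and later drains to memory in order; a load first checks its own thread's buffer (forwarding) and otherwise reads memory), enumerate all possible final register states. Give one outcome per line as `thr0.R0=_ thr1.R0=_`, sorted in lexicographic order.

outcome vector order: (thr0.R0,thr1.R0)
|TSO outcomes| = 9

thr0.R0=0 thr1.R0=0
thr0.R0=0 thr1.R0=1
thr0.R0=0 thr1.R0=2
thr0.R0=1 thr1.R0=0
thr0.R0=1 thr1.R0=1
thr0.R0=1 thr1.R0=2
thr0.R0=2 thr1.R0=0
thr0.R0=2 thr1.R0=1
thr0.R0=2 thr1.R0=2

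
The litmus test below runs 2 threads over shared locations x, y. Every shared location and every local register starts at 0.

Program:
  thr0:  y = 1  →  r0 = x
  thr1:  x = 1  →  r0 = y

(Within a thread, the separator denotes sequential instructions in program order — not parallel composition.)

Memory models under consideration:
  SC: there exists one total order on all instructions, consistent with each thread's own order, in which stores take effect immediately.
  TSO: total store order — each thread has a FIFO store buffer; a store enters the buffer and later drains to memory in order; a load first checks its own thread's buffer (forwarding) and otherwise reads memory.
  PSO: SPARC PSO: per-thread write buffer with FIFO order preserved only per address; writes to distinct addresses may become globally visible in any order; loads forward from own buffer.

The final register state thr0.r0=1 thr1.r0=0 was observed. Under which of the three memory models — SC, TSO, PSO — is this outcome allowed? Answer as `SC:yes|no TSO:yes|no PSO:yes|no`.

outcome vector order: (thr0.r0,thr1.r0)
SC (3): 0/1, 1/0, 1/1
TSO (4): 0/0, 0/1, 1/0, 1/1
PSO (4): 0/0, 0/1, 1/0, 1/1
target 1/0 ∈ {SC,TSO,PSO}

SC:yes TSO:yes PSO:yes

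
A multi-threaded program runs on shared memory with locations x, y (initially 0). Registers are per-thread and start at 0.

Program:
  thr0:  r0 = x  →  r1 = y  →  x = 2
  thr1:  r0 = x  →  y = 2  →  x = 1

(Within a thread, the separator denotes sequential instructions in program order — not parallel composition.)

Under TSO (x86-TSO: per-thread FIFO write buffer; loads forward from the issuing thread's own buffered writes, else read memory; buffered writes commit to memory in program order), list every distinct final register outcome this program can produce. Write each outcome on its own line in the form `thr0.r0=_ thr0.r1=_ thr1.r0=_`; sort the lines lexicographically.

thr0.r0=0 thr0.r1=0 thr1.r0=0
thr0.r0=0 thr0.r1=0 thr1.r0=2
thr0.r0=0 thr0.r1=2 thr1.r0=0
thr0.r0=1 thr0.r1=2 thr1.r0=0

outcome vector order: (thr0.r0,thr0.r1,thr1.r0)
|TSO outcomes| = 4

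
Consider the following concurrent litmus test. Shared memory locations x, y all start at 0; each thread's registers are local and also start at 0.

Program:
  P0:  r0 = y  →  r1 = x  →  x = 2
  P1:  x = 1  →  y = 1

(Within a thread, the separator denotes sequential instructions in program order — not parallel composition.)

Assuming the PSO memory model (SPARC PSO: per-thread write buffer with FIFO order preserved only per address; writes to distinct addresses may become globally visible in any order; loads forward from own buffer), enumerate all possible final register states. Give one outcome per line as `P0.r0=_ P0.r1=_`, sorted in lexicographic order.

P0.r0=0 P0.r1=0
P0.r0=0 P0.r1=1
P0.r0=1 P0.r1=0
P0.r0=1 P0.r1=1

outcome vector order: (P0.r0,P0.r1)
|PSO outcomes| = 4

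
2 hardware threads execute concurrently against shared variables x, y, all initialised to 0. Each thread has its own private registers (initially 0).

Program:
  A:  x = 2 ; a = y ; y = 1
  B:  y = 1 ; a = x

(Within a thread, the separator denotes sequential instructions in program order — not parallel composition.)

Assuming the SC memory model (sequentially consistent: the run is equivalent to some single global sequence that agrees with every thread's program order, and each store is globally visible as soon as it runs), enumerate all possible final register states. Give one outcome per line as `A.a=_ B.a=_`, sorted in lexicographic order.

outcome vector order: (A.a,B.a)
|SC outcomes| = 3

A.a=0 B.a=2
A.a=1 B.a=0
A.a=1 B.a=2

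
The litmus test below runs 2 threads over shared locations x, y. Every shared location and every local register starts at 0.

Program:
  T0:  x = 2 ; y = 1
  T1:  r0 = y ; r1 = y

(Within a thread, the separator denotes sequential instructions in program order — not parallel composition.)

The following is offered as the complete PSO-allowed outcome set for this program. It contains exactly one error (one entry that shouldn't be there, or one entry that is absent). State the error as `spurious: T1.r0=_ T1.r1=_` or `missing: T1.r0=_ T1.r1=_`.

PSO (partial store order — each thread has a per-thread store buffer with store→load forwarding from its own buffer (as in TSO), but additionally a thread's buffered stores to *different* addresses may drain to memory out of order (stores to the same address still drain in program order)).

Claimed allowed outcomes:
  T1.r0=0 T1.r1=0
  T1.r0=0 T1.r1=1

missing: T1.r0=1 T1.r1=1

outcome vector order: (T1.r0,T1.r1)
PSO (3): 0/0; 0/1; 1/1
PSO∖claimed = {1/1}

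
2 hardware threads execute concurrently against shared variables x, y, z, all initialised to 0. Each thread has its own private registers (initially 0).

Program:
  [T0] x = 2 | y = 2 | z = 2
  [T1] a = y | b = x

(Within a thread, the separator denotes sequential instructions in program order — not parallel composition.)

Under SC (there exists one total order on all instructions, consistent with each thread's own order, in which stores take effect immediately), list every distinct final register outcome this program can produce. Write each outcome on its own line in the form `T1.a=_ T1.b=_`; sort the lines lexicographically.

outcome vector order: (T1.a,T1.b)
|SC outcomes| = 3

T1.a=0 T1.b=0
T1.a=0 T1.b=2
T1.a=2 T1.b=2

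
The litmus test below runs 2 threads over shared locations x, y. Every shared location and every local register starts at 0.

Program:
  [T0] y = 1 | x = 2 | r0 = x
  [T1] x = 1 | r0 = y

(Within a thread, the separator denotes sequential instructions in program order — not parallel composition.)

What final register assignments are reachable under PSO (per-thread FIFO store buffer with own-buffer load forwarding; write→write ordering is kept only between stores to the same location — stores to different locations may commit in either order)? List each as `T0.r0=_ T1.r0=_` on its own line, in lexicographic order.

outcome vector order: (T0.r0,T1.r0)
|PSO outcomes| = 4

T0.r0=1 T1.r0=0
T0.r0=1 T1.r0=1
T0.r0=2 T1.r0=0
T0.r0=2 T1.r0=1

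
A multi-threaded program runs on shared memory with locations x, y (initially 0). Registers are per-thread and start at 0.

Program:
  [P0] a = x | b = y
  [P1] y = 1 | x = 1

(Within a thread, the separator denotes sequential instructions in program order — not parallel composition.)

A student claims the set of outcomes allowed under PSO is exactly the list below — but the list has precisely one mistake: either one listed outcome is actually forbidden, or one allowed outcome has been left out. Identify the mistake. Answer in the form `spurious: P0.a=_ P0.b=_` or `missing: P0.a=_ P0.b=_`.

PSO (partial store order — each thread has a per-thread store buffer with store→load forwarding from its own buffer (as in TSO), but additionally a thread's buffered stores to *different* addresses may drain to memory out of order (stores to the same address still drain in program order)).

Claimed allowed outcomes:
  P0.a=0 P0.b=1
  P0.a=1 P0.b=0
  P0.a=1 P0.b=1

outcome vector order: (P0.a,P0.b)
PSO (4): (0,0); (0,1); (1,0); (1,1)
PSO∖claimed = {(0,0)}

missing: P0.a=0 P0.b=0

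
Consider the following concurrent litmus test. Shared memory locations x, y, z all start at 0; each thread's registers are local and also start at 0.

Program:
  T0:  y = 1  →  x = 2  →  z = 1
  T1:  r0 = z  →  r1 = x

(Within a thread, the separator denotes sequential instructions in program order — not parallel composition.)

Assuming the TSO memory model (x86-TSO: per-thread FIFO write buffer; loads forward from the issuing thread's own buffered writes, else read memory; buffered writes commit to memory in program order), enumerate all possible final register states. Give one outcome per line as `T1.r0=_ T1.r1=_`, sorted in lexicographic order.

T1.r0=0 T1.r1=0
T1.r0=0 T1.r1=2
T1.r0=1 T1.r1=2

outcome vector order: (T1.r0,T1.r1)
|TSO outcomes| = 3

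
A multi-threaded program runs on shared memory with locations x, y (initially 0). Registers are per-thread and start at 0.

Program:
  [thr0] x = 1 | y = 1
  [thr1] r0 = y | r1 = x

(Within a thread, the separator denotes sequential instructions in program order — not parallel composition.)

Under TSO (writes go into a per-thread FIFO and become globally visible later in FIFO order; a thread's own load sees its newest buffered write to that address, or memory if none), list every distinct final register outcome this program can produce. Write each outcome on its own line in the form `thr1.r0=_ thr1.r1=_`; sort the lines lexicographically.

outcome vector order: (thr1.r0,thr1.r1)
|TSO outcomes| = 3

thr1.r0=0 thr1.r1=0
thr1.r0=0 thr1.r1=1
thr1.r0=1 thr1.r1=1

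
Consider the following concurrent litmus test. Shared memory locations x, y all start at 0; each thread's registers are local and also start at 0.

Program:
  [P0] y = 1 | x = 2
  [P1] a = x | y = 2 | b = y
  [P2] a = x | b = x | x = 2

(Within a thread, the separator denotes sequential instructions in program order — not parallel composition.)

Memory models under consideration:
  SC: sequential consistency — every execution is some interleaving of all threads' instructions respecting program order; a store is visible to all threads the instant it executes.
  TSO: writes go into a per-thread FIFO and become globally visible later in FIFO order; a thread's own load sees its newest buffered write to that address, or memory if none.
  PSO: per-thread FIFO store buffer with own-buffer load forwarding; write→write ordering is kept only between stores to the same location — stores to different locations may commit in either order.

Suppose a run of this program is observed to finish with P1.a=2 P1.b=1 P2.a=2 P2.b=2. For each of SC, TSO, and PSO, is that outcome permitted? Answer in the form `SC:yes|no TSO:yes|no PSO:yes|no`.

outcome vector order: (P1.a,P1.b,P2.a,P2.b)
[SC] allowed = {<0 1 0 0>; <0 1 0 2>; <0 1 2 2>; <0 2 0 0>; <0 2 0 2>; <0 2 2 2>; <2 1 0 0>; <2 2 0 0>; <2 2 0 2>; <2 2 2 2>}
[TSO] allowed = {<0 1 0 0>; <0 1 0 2>; <0 1 2 2>; <0 2 0 0>; <0 2 0 2>; <0 2 2 2>; <2 1 0 0>; <2 2 0 0>; <2 2 0 2>; <2 2 2 2>}
[PSO] allowed = {<0 1 0 0>; <0 1 0 2>; <0 1 2 2>; <0 2 0 0>; <0 2 0 2>; <0 2 2 2>; <2 1 0 0>; <2 1 0 2>; <2 1 2 2>; <2 2 0 0>; <2 2 0 2>; <2 2 2 2>}
target <2 1 2 2> ∈ {PSO}

SC:no TSO:no PSO:yes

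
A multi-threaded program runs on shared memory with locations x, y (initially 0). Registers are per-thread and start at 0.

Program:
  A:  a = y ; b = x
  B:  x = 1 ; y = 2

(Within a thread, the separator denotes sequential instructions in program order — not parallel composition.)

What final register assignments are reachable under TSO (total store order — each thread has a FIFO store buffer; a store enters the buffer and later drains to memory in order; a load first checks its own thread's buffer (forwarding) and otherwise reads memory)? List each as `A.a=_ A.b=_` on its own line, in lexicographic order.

outcome vector order: (A.a,A.b)
|TSO outcomes| = 3

A.a=0 A.b=0
A.a=0 A.b=1
A.a=2 A.b=1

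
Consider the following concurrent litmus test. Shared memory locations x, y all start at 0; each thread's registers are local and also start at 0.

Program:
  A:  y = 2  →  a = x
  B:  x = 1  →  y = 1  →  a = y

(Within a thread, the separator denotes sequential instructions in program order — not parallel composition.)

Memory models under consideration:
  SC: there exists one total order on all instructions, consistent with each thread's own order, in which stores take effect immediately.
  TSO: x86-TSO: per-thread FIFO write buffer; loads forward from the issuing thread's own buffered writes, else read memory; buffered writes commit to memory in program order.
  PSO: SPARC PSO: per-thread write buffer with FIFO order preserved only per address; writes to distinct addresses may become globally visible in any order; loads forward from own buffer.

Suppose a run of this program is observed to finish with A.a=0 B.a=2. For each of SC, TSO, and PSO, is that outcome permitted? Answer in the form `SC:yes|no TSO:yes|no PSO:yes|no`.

outcome vector order: (A.a,B.a)
[SC] allowed = {01; 11; 12}
[TSO] allowed = {01; 02; 11; 12}
[PSO] allowed = {01; 02; 11; 12}
target 02 ∈ {TSO,PSO}

SC:no TSO:yes PSO:yes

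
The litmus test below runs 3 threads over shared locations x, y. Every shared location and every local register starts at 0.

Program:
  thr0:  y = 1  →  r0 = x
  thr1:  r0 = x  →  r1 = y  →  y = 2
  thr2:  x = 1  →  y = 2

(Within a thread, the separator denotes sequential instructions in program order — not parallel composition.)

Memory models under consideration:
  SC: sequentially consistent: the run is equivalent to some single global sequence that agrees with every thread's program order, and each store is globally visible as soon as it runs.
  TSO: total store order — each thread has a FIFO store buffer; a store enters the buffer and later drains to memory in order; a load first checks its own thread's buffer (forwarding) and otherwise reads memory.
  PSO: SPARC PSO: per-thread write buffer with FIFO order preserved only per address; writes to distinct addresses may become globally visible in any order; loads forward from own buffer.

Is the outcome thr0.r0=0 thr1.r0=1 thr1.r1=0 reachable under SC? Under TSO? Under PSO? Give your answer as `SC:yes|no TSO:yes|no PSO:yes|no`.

outcome vector order: (thr0.r0,thr1.r0,thr1.r1)
SC (11): (0,0,0), (0,0,1), (0,0,2), (0,1,1), (0,1,2), (1,0,0), (1,0,1), (1,0,2), (1,1,0), (1,1,1), (1,1,2)
TSO (12): (0,0,0), (0,0,1), (0,0,2), (0,1,0), (0,1,1), (0,1,2), (1,0,0), (1,0,1), (1,0,2), (1,1,0), (1,1,1), (1,1,2)
PSO (12): (0,0,0), (0,0,1), (0,0,2), (0,1,0), (0,1,1), (0,1,2), (1,0,0), (1,0,1), (1,0,2), (1,1,0), (1,1,1), (1,1,2)
target (0,1,0) ∈ {TSO,PSO}

SC:no TSO:yes PSO:yes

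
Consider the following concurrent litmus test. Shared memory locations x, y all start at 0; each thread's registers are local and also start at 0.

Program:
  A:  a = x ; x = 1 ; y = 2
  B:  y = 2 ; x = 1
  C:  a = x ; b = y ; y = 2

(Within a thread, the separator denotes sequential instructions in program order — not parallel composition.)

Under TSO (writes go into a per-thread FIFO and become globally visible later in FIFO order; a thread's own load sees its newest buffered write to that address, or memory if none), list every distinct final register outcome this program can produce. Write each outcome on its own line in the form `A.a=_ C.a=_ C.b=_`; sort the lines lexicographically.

outcome vector order: (A.a,C.a,C.b)
|TSO outcomes| = 7

A.a=0 C.a=0 C.b=0
A.a=0 C.a=0 C.b=2
A.a=0 C.a=1 C.b=0
A.a=0 C.a=1 C.b=2
A.a=1 C.a=0 C.b=0
A.a=1 C.a=0 C.b=2
A.a=1 C.a=1 C.b=2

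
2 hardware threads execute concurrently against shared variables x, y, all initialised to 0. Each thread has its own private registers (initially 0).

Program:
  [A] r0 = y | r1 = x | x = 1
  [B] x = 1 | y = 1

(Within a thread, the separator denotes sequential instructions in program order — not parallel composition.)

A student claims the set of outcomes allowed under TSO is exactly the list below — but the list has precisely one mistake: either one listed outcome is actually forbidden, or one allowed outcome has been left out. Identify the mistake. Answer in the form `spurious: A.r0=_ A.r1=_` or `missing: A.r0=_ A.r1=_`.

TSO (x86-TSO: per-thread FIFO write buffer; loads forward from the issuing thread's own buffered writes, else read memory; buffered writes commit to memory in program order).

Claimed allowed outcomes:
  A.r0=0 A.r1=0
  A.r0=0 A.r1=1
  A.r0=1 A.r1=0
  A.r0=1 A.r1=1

spurious: A.r0=1 A.r1=0

outcome vector order: (A.r0,A.r1)
TSO: 3 outcomes — {<0 0> <0 1> <1 1>}
claimed∖TSO = {<1 0>}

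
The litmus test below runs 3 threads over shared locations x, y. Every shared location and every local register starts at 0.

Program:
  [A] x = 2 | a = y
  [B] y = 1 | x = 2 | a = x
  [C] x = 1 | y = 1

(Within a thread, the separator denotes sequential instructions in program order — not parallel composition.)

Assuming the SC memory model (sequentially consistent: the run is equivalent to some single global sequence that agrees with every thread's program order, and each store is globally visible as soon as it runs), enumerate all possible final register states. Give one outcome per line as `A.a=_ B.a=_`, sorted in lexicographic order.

A.a=0 B.a=1
A.a=0 B.a=2
A.a=1 B.a=1
A.a=1 B.a=2

outcome vector order: (A.a,B.a)
|SC outcomes| = 4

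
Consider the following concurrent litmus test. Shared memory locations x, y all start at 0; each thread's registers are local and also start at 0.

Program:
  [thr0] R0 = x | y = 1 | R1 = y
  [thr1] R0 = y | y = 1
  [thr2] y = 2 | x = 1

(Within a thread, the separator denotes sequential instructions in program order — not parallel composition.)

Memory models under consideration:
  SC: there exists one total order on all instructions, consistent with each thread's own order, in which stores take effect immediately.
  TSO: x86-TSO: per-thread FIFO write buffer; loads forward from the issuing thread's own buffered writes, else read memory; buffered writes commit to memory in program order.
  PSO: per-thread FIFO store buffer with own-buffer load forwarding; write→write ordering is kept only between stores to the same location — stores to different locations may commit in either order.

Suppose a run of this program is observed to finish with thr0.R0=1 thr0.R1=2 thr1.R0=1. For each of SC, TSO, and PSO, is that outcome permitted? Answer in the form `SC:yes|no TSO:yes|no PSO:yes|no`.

SC:no TSO:no PSO:yes

outcome vector order: (thr0.R0,thr0.R1,thr1.R0)
SC: 9 outcomes — {0/1/0 0/1/1 0/1/2 0/2/0 0/2/1 0/2/2 1/1/0 1/1/1 1/1/2}
TSO: 9 outcomes — {0/1/0 0/1/1 0/1/2 0/2/0 0/2/1 0/2/2 1/1/0 1/1/1 1/1/2}
PSO: 12 outcomes — {0/1/0 0/1/1 0/1/2 0/2/0 0/2/1 0/2/2 1/1/0 1/1/1 1/1/2 1/2/0 1/2/1 1/2/2}
target 1/2/1 ∈ {PSO}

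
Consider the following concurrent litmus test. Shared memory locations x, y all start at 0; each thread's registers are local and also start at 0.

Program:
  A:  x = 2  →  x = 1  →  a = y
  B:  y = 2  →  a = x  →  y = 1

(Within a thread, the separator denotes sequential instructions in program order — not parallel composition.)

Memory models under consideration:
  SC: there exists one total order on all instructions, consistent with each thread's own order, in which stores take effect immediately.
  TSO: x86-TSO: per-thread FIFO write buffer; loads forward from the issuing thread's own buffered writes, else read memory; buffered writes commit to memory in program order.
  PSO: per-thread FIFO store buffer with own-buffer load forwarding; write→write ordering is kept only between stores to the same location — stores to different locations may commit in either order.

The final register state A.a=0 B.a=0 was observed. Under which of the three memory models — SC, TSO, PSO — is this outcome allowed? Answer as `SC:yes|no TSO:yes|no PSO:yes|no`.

SC:no TSO:yes PSO:yes

outcome vector order: (A.a,B.a)
[SC] allowed = {<0 1>; <1 0>; <1 1>; <1 2>; <2 0>; <2 1>; <2 2>}
[TSO] allowed = {<0 0>; <0 1>; <0 2>; <1 0>; <1 1>; <1 2>; <2 0>; <2 1>; <2 2>}
[PSO] allowed = {<0 0>; <0 1>; <0 2>; <1 0>; <1 1>; <1 2>; <2 0>; <2 1>; <2 2>}
target <0 0> ∈ {TSO,PSO}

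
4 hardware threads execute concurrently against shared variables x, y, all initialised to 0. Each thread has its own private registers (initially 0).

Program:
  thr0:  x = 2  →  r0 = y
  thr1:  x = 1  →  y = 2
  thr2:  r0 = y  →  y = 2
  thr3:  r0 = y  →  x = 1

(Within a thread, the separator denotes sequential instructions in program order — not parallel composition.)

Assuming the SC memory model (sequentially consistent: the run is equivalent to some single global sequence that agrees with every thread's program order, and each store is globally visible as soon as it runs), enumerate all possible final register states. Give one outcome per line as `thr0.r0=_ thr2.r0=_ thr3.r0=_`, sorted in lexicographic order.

thr0.r0=0 thr2.r0=0 thr3.r0=0
thr0.r0=0 thr2.r0=0 thr3.r0=2
thr0.r0=0 thr2.r0=2 thr3.r0=0
thr0.r0=0 thr2.r0=2 thr3.r0=2
thr0.r0=2 thr2.r0=0 thr3.r0=0
thr0.r0=2 thr2.r0=0 thr3.r0=2
thr0.r0=2 thr2.r0=2 thr3.r0=0
thr0.r0=2 thr2.r0=2 thr3.r0=2

outcome vector order: (thr0.r0,thr2.r0,thr3.r0)
|SC outcomes| = 8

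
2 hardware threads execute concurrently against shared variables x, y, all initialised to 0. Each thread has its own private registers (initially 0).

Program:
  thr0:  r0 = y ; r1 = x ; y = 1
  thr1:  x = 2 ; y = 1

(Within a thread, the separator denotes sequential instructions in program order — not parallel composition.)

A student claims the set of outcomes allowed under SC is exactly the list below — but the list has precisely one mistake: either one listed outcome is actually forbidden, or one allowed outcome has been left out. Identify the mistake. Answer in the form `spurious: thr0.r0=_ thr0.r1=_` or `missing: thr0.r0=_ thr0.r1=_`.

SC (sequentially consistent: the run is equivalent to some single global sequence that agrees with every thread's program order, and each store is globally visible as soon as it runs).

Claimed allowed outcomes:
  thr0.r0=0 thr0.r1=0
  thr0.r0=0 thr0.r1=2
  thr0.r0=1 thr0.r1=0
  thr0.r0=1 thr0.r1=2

outcome vector order: (thr0.r0,thr0.r1)
SC (3): <0 0>; <0 2>; <1 2>
claimed∖SC = {<1 0>}

spurious: thr0.r0=1 thr0.r1=0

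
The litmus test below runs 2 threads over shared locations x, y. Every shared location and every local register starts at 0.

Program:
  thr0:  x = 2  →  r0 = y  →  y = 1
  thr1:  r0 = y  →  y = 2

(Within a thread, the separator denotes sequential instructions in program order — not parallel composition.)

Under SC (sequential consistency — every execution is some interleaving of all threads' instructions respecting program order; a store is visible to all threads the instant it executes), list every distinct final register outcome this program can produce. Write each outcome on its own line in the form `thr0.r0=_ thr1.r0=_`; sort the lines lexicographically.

outcome vector order: (thr0.r0,thr1.r0)
|SC outcomes| = 3

thr0.r0=0 thr1.r0=0
thr0.r0=0 thr1.r0=1
thr0.r0=2 thr1.r0=0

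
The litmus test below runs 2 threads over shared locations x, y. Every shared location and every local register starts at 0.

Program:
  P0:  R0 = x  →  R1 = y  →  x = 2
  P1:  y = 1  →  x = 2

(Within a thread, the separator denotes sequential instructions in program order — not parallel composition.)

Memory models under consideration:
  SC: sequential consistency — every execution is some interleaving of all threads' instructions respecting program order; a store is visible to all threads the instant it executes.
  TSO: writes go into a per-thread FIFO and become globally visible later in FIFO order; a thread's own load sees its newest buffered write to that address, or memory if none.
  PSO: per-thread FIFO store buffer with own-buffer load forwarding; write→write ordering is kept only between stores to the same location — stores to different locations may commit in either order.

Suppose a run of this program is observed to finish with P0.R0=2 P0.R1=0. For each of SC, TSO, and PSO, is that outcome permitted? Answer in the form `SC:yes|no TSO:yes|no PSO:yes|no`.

SC:no TSO:no PSO:yes

outcome vector order: (P0.R0,P0.R1)
SC: 3 outcomes — {<0 0> <0 1> <2 1>}
TSO: 3 outcomes — {<0 0> <0 1> <2 1>}
PSO: 4 outcomes — {<0 0> <0 1> <2 0> <2 1>}
target <2 0> ∈ {PSO}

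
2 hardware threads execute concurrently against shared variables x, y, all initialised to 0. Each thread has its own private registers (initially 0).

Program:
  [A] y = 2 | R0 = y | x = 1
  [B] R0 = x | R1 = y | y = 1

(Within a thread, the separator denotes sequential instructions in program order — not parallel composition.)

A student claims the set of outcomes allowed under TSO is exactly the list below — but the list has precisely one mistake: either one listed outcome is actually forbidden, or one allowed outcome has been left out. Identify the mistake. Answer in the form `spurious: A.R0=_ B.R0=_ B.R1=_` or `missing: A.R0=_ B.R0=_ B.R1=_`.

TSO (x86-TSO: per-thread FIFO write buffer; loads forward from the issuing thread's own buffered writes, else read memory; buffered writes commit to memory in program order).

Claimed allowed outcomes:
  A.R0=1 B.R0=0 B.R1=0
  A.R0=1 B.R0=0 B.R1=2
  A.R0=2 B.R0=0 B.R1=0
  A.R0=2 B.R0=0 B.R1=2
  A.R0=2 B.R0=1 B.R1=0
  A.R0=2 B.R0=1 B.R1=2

spurious: A.R0=2 B.R0=1 B.R1=0

outcome vector order: (A.R0,B.R0,B.R1)
TSO: 5 outcomes — {100; 102; 200; 202; 212}
claimed∖TSO = {210}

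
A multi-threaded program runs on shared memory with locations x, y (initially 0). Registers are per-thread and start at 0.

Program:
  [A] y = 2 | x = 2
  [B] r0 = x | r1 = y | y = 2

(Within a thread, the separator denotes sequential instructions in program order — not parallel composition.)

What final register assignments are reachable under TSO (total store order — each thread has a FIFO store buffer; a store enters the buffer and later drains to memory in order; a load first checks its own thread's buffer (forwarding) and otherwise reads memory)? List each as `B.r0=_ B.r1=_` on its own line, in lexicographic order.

outcome vector order: (B.r0,B.r1)
|TSO outcomes| = 3

B.r0=0 B.r1=0
B.r0=0 B.r1=2
B.r0=2 B.r1=2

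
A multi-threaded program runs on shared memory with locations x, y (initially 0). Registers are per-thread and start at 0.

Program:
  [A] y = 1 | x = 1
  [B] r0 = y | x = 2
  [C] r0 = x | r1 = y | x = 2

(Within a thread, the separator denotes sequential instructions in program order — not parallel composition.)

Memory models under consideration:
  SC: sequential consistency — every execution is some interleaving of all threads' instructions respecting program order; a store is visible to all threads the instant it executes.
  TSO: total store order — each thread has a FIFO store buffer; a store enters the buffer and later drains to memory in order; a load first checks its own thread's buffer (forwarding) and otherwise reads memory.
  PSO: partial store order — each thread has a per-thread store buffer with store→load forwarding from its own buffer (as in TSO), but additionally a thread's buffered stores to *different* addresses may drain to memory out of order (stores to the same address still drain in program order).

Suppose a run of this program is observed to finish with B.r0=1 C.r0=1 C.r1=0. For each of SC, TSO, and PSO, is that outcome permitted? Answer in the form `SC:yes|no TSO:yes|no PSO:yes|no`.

SC:no TSO:no PSO:yes

outcome vector order: (B.r0,C.r0,C.r1)
under SC → 0/0/0 0/0/1 0/1/1 0/2/0 0/2/1 1/0/0 1/0/1 1/1/1 1/2/1
under TSO → 0/0/0 0/0/1 0/1/1 0/2/0 0/2/1 1/0/0 1/0/1 1/1/1 1/2/1
under PSO → 0/0/0 0/0/1 0/1/0 0/1/1 0/2/0 0/2/1 1/0/0 1/0/1 1/1/0 1/1/1 1/2/1
target 1/1/0 ∈ {PSO}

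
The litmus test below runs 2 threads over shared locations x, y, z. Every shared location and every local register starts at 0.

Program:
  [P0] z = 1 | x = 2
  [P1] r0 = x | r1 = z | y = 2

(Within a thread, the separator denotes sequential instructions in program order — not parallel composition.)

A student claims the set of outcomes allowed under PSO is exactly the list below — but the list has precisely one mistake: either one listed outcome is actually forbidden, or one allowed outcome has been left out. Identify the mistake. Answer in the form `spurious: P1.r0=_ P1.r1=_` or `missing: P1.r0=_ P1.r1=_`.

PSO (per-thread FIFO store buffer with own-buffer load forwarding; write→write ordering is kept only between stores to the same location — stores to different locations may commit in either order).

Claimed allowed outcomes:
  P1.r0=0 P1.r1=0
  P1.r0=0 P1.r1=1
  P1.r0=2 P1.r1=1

missing: P1.r0=2 P1.r1=0

outcome vector order: (P1.r0,P1.r1)
[PSO] allowed = {<0 0>, <0 1>, <2 0>, <2 1>}
PSO∖claimed = {<2 0>}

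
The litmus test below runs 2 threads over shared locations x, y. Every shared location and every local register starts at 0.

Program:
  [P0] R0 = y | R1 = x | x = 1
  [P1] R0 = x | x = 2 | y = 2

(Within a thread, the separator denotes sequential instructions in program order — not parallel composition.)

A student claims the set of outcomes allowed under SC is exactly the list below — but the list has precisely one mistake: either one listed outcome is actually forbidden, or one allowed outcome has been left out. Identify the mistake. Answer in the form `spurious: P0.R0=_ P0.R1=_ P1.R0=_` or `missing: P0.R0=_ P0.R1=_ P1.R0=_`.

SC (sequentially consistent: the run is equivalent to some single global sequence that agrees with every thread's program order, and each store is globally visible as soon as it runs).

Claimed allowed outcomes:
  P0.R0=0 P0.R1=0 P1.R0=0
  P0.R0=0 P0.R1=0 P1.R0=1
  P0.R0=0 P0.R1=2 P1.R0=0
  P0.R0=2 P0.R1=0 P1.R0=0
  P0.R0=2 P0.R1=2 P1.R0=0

spurious: P0.R0=2 P0.R1=0 P1.R0=0

outcome vector order: (P0.R0,P0.R1,P1.R0)
SC (4): (0,0,0) (0,0,1) (0,2,0) (2,2,0)
claimed∖SC = {(2,0,0)}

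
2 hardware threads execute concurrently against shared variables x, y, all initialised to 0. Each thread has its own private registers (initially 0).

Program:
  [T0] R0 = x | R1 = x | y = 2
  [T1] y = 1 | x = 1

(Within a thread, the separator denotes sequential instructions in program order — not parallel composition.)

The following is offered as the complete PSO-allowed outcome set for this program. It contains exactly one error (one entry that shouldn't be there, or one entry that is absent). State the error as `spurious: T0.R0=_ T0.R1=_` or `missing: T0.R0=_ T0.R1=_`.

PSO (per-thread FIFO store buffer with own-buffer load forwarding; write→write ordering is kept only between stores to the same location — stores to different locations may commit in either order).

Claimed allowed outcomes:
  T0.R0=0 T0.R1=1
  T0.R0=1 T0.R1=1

outcome vector order: (T0.R0,T0.R1)
[PSO] allowed = {(0,0) (0,1) (1,1)}
PSO∖claimed = {(0,0)}

missing: T0.R0=0 T0.R1=0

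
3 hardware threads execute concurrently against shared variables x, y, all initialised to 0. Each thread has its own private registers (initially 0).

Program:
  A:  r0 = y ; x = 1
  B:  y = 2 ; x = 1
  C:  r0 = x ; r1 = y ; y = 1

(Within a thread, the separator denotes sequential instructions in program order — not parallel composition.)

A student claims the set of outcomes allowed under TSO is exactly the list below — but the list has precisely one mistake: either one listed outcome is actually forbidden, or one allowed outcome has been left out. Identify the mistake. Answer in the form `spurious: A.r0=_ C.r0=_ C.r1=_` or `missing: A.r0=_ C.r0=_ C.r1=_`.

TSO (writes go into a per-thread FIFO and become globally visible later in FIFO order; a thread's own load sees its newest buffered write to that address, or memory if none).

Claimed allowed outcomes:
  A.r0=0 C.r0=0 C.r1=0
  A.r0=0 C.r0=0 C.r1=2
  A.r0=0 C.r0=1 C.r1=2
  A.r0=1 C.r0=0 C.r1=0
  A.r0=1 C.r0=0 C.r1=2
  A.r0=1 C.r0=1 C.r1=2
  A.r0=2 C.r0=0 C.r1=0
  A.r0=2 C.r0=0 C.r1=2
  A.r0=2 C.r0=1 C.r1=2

missing: A.r0=0 C.r0=1 C.r1=0

outcome vector order: (A.r0,C.r0,C.r1)
TSO (10): 0/0/0 0/0/2 0/1/0 0/1/2 1/0/0 1/0/2 1/1/2 2/0/0 2/0/2 2/1/2
TSO∖claimed = {0/1/0}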